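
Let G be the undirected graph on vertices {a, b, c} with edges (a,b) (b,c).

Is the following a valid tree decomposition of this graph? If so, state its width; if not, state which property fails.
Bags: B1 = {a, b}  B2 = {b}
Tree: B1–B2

No — vertex c appears in no bag.

A tree decomposition must satisfy three properties: every vertex lies in some bag; for every edge, both endpoints lie together in some bag; and for every vertex, the bags containing it form a connected subtree. Here vertex c appears in no bag, so the decomposition is invalid.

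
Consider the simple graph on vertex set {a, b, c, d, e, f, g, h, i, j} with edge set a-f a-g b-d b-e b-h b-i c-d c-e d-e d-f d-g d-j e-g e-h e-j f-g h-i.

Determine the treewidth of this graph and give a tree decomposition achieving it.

Treewidth 2.
One such decomposition:
Bags: B1 = {b, d, e}  B2 = {d, e, j}  B3 = {c, d, e}  B4 = {d, e, g}  B5 = {d, f, g}  B6 = {a, f, g}  B7 = {b, e, h}  B8 = {b, h, i}
Tree: B1–B2, B1–B3, B1–B4, B4–B5, B5–B6, B1–B7, B7–B8

Each bag holds 3 vertices, so the decomposition has width 2, which upper-bounds the treewidth. On the other hand G contains the 3-clique {d, e, g}. A clique must lie in a single bag of any decomposition, so no decomposition can have width below 2. Combining the bounds, tw(G) = 2.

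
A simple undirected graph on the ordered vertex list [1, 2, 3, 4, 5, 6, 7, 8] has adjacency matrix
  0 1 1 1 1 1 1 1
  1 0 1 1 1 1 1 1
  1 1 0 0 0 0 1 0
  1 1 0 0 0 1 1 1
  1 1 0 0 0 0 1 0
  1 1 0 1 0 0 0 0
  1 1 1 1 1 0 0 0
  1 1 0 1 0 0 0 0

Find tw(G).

A width-3 tree decomposition is:
Bags: B1 = {1, 2, 4, 6}  B2 = {1, 2, 4, 8}  B3 = {1, 2, 4, 7}  B4 = {1, 2, 3, 7}  B5 = {1, 2, 5, 7}
Tree: B1–B2, B1–B3, B3–B4, B3–B5
The largest bag has 4 vertices, giving width 3; this decomposition certifies tw(G) ≤ 3. Conversely, {1, 2, 3, 7} is a clique of size 4, and the vertices of any clique must share a bag in every tree decomposition; so some bag has ≥ 4 vertices and tw(G) ≥ 3. Combining the bounds, tw(G) = 3.

3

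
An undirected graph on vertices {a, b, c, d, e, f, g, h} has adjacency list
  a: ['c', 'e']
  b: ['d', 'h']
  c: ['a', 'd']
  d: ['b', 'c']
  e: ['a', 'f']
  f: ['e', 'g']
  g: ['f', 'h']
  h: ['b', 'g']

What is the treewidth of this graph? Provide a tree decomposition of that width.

Treewidth 2.
Bags: B1 = {b, c, d}  B2 = {a, b, c}  B3 = {a, b, e}  B4 = {b, e, f}  B5 = {b, f, g}  B6 = {b, g, h}
Tree: B1–B2, B2–B3, B3–B4, B4–B5, B5–B6

The largest bag has 3 vertices, giving width 2; this decomposition certifies tw(G) ≤ 2. Since b–d–c–a–e–f–g–h–b is a cycle in G, G is not acyclic. Forests are exactly the graphs of treewidth ≤ 1, so tw(G) ≥ 2. Combining the bounds, tw(G) = 2.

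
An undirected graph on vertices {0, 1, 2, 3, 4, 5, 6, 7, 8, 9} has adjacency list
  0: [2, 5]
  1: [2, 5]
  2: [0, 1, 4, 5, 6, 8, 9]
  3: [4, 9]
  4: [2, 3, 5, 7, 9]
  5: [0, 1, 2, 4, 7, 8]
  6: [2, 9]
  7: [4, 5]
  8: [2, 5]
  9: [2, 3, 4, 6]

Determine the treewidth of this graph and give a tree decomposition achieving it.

Treewidth 2.
One optimal decomposition is:
Bags: B1 = {2, 4, 9}  B2 = {2, 6, 9}  B3 = {2, 4, 5}  B4 = {3, 4, 9}  B5 = {0, 2, 5}  B6 = {1, 2, 5}  B7 = {2, 5, 8}  B8 = {4, 5, 7}
Tree: B1–B2, B1–B3, B1–B4, B3–B5, B5–B6, B3–B7, B3–B8

Each bag holds 3 vertices, so the decomposition has width 2, which upper-bounds the treewidth. On the other hand G contains the 3-clique {2, 4, 9}. A clique must lie in a single bag of any decomposition, so no decomposition can have width below 2. The upper and lower bounds meet at 2, so that is the treewidth.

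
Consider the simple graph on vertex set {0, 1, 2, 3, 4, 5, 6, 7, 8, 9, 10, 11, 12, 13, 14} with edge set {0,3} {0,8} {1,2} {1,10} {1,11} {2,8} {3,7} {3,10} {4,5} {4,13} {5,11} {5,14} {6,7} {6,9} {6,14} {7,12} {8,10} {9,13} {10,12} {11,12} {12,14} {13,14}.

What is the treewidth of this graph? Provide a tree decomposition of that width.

Treewidth 3.
One such decomposition:
Bags: B1 = {4, 5, 9, 13}  B2 = {5, 9, 13, 14}  B3 = {5, 6, 9, 14}  B4 = {5, 6, 11, 14}  B5 = {6, 11, 12, 14}  B6 = {6, 7, 11, 12}  B7 = {1, 7, 11, 12}  B8 = {1, 7, 10, 12}  B9 = {1, 3, 7, 10}  B10 = {1, 2, 3, 10}  B11 = {2, 3, 8, 10}  B12 = {0, 2, 3, 8}
Tree: B1–B2, B2–B3, B3–B4, B4–B5, B5–B6, B6–B7, B7–B8, B8–B9, B9–B10, B10–B11, B11–B12

The largest bag has 4 vertices, giving width 3; this decomposition certifies tw(G) ≤ 3. For the lower bound: the 4 vertex sets {4,9,13}, {5}, {14}, {6,7,11,12} are disjoint, each induces a connected subgraph, and every pair is joined by at least one edge of G. Contracting each set to a single vertex therefore yields K_{4} as a minor, and since treewidth is minor-monotone, tw(G) ≥ tw(K_{4}) = 3. Combining the bounds, tw(G) = 3.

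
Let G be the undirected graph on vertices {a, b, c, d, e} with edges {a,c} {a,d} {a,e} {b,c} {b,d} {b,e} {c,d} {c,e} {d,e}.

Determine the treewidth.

A width-3 tree decomposition is:
Bags: B1 = {b, c, d, e}  B2 = {a, c, d, e}
Tree: B1–B2
The largest bag has 4 vertices, giving width 3; this decomposition certifies tw(G) ≤ 3. On the other hand G contains the 4-clique {a, c, d, e}. A clique must lie in a single bag of any decomposition, so no decomposition can have width below 3. Combining the bounds, tw(G) = 3.

3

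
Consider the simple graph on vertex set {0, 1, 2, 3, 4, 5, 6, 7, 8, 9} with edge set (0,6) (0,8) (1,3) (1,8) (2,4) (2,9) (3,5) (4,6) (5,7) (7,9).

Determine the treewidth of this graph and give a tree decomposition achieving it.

Every bag has size at most 3, so the width is 3 − 1 = 2 and tw(G) ≤ 2. The edges 5–7–9–2–4–6–0–8–1–3–5 form a cycle, so G is not a tree and its treewidth is at least 2. Therefore the treewidth is 2.

Treewidth 2.
One such decomposition:
Bags: B1 = {5, 7, 9}  B2 = {2, 5, 9}  B3 = {2, 4, 5}  B4 = {4, 5, 6}  B5 = {0, 5, 6}  B6 = {0, 5, 8}  B7 = {1, 5, 8}  B8 = {1, 3, 5}
Tree: B1–B2, B2–B3, B3–B4, B4–B5, B5–B6, B6–B7, B7–B8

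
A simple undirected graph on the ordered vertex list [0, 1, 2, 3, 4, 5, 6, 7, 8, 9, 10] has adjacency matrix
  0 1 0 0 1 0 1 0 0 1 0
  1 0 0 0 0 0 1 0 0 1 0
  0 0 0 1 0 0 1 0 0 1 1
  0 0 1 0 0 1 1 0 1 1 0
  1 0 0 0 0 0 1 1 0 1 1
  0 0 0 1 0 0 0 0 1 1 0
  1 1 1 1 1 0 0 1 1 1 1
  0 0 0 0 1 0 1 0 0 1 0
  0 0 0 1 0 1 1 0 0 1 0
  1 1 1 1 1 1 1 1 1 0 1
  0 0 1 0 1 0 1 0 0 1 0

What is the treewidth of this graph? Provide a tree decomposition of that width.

Treewidth 3.
Bags: B1 = {2, 3, 6, 9}  B2 = {2, 6, 9, 10}  B3 = {3, 6, 8, 9}  B4 = {4, 6, 9, 10}  B5 = {4, 6, 7, 9}  B6 = {0, 4, 6, 9}  B7 = {0, 1, 6, 9}  B8 = {3, 5, 8, 9}
Tree: B1–B2, B1–B3, B2–B4, B4–B5, B4–B6, B6–B7, B3–B8

The largest bag has 4 vertices, giving width 3; this decomposition certifies tw(G) ≤ 3. Conversely, {3, 5, 8, 9} is a clique of size 4, and the vertices of any clique must share a bag in every tree decomposition; so some bag has ≥ 4 vertices and tw(G) ≥ 3. Hence tw(G) = 3 exactly.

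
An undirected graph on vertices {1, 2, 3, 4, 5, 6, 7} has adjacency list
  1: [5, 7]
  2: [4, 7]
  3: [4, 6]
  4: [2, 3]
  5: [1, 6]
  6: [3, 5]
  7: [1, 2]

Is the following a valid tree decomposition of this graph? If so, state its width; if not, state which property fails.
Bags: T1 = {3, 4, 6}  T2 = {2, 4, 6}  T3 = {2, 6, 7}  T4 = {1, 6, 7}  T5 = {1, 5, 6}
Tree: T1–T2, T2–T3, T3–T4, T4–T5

Checking the three conditions: (i) the bags cover all of {1, 2, 3, 4, 5, 6, 7}; (ii) for each edge, some bag contains both endpoints; (iii) the bags containing any fixed vertex form a subtree. All hold, so the decomposition is valid with width 3 − 1 = 2.

Yes; width 2.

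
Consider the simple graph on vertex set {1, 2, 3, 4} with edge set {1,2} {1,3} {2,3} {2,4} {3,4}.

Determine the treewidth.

A width-2 tree decomposition is:
Bags: B1 = {1, 2, 3}  B2 = {2, 3, 4}
Tree: B1–B2
The largest bag has 3 vertices, giving width 2; this decomposition certifies tw(G) ≤ 2. Conversely, {1, 2, 3} is a clique of size 3, and the vertices of any clique must share a bag in every tree decomposition; so some bag has ≥ 3 vertices and tw(G) ≥ 2. Therefore the treewidth is 2.

2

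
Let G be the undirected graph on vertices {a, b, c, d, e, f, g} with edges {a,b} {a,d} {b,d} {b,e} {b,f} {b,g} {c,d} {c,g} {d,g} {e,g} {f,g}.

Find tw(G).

A width-2 tree decomposition is:
Bags: B1 = {a, b, d}  B2 = {b, d, g}  B3 = {c, d, g}  B4 = {b, e, g}  B5 = {b, f, g}
Tree: B1–B2, B2–B3, B2–B4, B2–B5
Each bag holds 3 vertices, so the decomposition has width 2, which upper-bounds the treewidth. Conversely, {c, d, g} is a clique of size 3, and the vertices of any clique must share a bag in every tree decomposition; so some bag has ≥ 3 vertices and tw(G) ≥ 2. Hence tw(G) = 2 exactly.

2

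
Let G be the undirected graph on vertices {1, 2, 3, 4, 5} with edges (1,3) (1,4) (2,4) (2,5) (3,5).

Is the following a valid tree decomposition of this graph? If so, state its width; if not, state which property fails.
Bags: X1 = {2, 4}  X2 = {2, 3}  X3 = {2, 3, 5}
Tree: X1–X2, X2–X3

A tree decomposition must satisfy three properties: every vertex lies in some bag; for every edge, both endpoints lie together in some bag; and for every vertex, the bags containing it form a connected subtree. Here vertex 1 appears in no bag, so the decomposition is invalid.

No — vertex 1 appears in no bag.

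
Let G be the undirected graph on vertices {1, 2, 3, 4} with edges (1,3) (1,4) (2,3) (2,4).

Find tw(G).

2

A width-2 tree decomposition is:
Bags: B1 = {2, 3, 4}  B2 = {1, 3, 4}
Tree: B1–B2
Each bag holds 3 vertices, so the decomposition has width 2, which upper-bounds the treewidth. The edges 3–2–4–1–3 form a cycle, so G is not a tree and its treewidth is at least 2. Therefore the treewidth is 2.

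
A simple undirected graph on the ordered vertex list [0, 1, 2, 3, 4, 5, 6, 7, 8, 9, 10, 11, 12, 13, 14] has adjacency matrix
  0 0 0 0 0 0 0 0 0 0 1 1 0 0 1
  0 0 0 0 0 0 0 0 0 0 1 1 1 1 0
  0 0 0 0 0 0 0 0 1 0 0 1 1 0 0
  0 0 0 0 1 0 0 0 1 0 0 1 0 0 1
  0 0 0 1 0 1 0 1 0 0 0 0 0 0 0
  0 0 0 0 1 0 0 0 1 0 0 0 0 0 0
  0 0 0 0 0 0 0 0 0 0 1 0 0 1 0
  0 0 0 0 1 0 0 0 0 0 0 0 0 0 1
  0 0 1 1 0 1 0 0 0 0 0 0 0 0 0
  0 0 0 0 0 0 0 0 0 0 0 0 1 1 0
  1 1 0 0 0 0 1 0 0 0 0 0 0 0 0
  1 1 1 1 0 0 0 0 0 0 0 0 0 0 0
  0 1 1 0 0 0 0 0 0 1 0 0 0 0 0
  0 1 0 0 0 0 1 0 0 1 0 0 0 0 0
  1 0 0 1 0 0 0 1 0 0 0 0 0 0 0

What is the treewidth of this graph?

A width-3 tree decomposition is:
Bags: B1 = {6, 9, 12, 13}  B2 = {1, 6, 12, 13}  B3 = {1, 6, 10, 12}  B4 = {1, 2, 10, 12}  B5 = {1, 2, 10, 11}  B6 = {0, 2, 10, 11}  B7 = {0, 2, 8, 11}  B8 = {0, 3, 8, 11}  B9 = {0, 3, 8, 14}  B10 = {3, 5, 8, 14}  B11 = {3, 4, 5, 14}  B12 = {4, 5, 7, 14}
Tree: B1–B2, B2–B3, B3–B4, B4–B5, B5–B6, B6–B7, B7–B8, B8–B9, B9–B10, B10–B11, B11–B12
The largest bag has 4 vertices, giving width 3; this decomposition certifies tw(G) ≤ 3. For the lower bound: the 4 vertex sets {6,9,13}, {12}, {1}, {0,2,10,11} are disjoint, each induces a connected subgraph, and every pair is joined by at least one edge of G. Contracting each set to a single vertex therefore yields K_{4} as a minor, and since treewidth is minor-monotone, tw(G) ≥ tw(K_{4}) = 3. Combining the bounds, tw(G) = 3.

3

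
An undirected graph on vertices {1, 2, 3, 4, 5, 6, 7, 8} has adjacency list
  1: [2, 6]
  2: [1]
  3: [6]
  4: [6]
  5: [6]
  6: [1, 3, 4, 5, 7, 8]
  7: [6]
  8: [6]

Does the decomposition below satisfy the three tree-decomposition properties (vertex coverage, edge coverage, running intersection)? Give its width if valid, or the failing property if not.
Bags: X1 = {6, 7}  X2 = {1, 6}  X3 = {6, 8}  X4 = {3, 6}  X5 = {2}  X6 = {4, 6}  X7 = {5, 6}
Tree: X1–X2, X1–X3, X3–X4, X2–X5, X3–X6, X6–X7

No — edge (1,2) lies in no bag.

A tree decomposition must satisfy three properties: every vertex lies in some bag; for every edge, both endpoints lie together in some bag; and for every vertex, the bags containing it form a connected subtree. Here edge (1,2) lies in no bag, so the decomposition is invalid.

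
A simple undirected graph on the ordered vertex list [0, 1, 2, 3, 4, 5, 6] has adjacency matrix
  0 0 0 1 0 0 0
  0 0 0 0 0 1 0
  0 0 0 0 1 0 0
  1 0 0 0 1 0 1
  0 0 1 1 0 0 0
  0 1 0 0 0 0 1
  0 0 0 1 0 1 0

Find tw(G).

A width-1 tree decomposition is:
Bags: B1 = {3, 6}  B2 = {0, 3}  B3 = {3, 4}  B4 = {5, 6}  B5 = {1, 5}  B6 = {2, 4}
Tree: B1–B2, B2–B3, B1–B4, B4–B5, B3–B6
Each bag holds 2 vertices, so the decomposition has width 1, which upper-bounds the treewidth. Any graph with an edge has treewidth ≥ 1, and G has the edge 3–6. Hence tw(G) = 1 exactly.

1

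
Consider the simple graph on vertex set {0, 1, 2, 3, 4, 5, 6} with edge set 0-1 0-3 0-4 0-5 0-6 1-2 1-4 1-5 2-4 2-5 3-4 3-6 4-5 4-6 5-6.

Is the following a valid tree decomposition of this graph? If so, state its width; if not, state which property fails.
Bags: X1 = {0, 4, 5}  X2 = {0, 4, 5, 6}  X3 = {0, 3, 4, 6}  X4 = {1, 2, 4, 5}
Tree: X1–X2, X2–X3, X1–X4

A tree decomposition must satisfy three properties: every vertex lies in some bag; for every edge, both endpoints lie together in some bag; and for every vertex, the bags containing it form a connected subtree. Here edge (1,0) lies in no bag, so the decomposition is invalid.

No — edge (1,0) lies in no bag.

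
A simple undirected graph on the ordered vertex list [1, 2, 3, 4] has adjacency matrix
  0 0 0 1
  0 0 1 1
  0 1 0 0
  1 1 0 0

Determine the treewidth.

1

A width-1 tree decomposition is:
Bags: B1 = {2, 4}  B2 = {2, 3}  B3 = {1, 4}
Tree: B1–B2, B1–B3
Each bag holds 2 vertices, so the decomposition has width 1, which upper-bounds the treewidth. G has an edge, so its treewidth is at least 1. Therefore the treewidth is 1.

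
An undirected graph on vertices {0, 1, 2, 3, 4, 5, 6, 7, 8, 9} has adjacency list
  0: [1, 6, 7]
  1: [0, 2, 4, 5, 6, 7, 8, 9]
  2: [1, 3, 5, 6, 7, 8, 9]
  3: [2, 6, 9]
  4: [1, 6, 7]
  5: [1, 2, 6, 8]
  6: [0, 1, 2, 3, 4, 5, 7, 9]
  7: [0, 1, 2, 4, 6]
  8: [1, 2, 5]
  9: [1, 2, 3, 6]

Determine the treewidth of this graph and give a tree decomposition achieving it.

Treewidth 3.
Bags: B1 = {1, 2, 6, 7}  B2 = {1, 2, 5, 6}  B3 = {1, 2, 5, 8}  B4 = {1, 2, 6, 9}  B5 = {0, 1, 6, 7}  B6 = {1, 4, 6, 7}  B7 = {2, 3, 6, 9}
Tree: B1–B2, B2–B3, B2–B4, B1–B5, B1–B6, B4–B7

The largest bag has 4 vertices, giving width 3; this decomposition certifies tw(G) ≤ 3. Conversely, {1, 2, 5, 8} is a clique of size 4, and the vertices of any clique must share a bag in every tree decomposition; so some bag has ≥ 4 vertices and tw(G) ≥ 3. Therefore the treewidth is 3.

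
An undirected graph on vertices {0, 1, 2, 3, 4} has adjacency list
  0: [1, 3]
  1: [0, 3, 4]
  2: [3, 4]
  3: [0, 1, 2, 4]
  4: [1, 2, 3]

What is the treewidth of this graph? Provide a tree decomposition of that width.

Treewidth 2.
One optimal decomposition is:
Bags: B1 = {1, 3, 4}  B2 = {2, 3, 4}  B3 = {0, 1, 3}
Tree: B1–B2, B1–B3

The largest bag has 3 vertices, giving width 2; this decomposition certifies tw(G) ≤ 2. For the lower bound, the 3 vertices {0, 1, 3} are pairwise adjacent, and any tree decomposition puts a clique entirely inside one bag — forcing width ≥ 2. The upper and lower bounds meet at 2, so that is the treewidth.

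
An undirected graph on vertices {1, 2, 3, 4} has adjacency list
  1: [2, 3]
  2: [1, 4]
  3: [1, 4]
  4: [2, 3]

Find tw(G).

A width-2 tree decomposition is:
Bags: B1 = {1, 2, 3}  B2 = {2, 3, 4}
Tree: B1–B2
Every bag has size at most 3, so the width is 3 − 1 = 2 and tw(G) ≤ 2. The edges 2–1–3–4–2 form a cycle, so G is not a tree and its treewidth is at least 2. Therefore the treewidth is 2.

2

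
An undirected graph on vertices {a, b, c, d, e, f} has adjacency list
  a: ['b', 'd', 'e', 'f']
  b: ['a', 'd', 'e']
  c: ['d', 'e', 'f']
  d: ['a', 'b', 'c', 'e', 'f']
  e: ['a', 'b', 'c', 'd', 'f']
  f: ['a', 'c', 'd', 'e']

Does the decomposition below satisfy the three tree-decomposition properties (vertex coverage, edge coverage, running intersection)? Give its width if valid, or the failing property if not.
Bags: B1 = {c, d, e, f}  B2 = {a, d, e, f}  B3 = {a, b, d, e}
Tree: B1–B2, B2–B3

Yes; width 3.

Every vertex of G appears in some bag (union = {a, b, c, d, e, f}); every edge is covered by a bag; and for each vertex v the set of bags containing v is connected in the bag tree. The decomposition is therefore valid. The largest bag has 4 vertices, so the width is 3.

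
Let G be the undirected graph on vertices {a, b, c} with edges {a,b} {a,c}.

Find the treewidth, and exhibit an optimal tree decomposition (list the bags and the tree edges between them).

Every bag has size at most 2, so the width is 2 − 1 = 1 and tw(G) ≤ 1. Since G has at least one edge (e.g. c–a), it is not an edgeless graph, so tw(G) ≥ 1. Hence tw(G) = 1 exactly.

Treewidth 1.
One such decomposition:
Bags: B1 = {a, c}  B2 = {a, b}
Tree: B1–B2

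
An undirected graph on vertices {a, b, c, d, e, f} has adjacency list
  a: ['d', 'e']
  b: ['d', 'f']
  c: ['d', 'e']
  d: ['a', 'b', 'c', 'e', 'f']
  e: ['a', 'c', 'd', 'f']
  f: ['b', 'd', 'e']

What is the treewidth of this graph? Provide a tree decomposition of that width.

Treewidth 2.
One optimal decomposition is:
Bags: B1 = {c, d, e}  B2 = {a, d, e}  B3 = {d, e, f}  B4 = {b, d, f}
Tree: B1–B2, B1–B3, B3–B4

The largest bag has 3 vertices, giving width 2; this decomposition certifies tw(G) ≤ 2. Conversely, {d, e, f} is a clique of size 3, and the vertices of any clique must share a bag in every tree decomposition; so some bag has ≥ 3 vertices and tw(G) ≥ 2. Hence tw(G) = 2 exactly.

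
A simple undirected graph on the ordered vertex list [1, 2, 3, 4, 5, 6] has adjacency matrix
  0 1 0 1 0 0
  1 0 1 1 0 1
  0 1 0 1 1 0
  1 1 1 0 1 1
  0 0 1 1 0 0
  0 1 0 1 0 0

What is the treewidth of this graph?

A width-2 tree decomposition is:
Bags: B1 = {1, 2, 4}  B2 = {2, 4, 6}  B3 = {2, 3, 4}  B4 = {3, 4, 5}
Tree: B1–B2, B2–B3, B3–B4
Each bag holds 3 vertices, so the decomposition has width 2, which upper-bounds the treewidth. For the lower bound, the 3 vertices {1, 2, 4} are pairwise adjacent, and any tree decomposition puts a clique entirely inside one bag — forcing width ≥ 2. Hence tw(G) = 2 exactly.

2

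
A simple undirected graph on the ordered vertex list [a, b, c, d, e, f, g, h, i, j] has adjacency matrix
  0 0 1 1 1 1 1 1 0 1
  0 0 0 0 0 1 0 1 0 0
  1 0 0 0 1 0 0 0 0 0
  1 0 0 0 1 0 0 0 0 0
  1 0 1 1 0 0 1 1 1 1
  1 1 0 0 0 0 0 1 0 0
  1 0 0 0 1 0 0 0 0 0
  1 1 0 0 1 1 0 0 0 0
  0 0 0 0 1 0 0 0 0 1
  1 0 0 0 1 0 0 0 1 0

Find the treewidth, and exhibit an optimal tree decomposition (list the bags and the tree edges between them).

Treewidth 2.
One optimal decomposition is:
Bags: B1 = {a, e, g}  B2 = {a, e, j}  B3 = {a, e, h}  B4 = {a, f, h}  B5 = {a, d, e}  B6 = {a, c, e}  B7 = {e, i, j}  B8 = {b, f, h}
Tree: B1–B2, B2–B3, B3–B4, B2–B5, B3–B6, B2–B7, B4–B8

The largest bag has 3 vertices, giving width 2; this decomposition certifies tw(G) ≤ 2. On the other hand G contains the 3-clique {a, d, e}. A clique must lie in a single bag of any decomposition, so no decomposition can have width below 2. Therefore the treewidth is 2.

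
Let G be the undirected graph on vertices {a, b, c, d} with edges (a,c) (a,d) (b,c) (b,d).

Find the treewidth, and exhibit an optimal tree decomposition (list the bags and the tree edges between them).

Treewidth 2.
Bags: B1 = {a, c, d}  B2 = {b, c, d}
Tree: B1–B2

The largest bag has 3 vertices, giving width 2; this decomposition certifies tw(G) ≤ 2. The edges c–a–d–b–c form a cycle, so G is not a tree and its treewidth is at least 2. The upper and lower bounds meet at 2, so that is the treewidth.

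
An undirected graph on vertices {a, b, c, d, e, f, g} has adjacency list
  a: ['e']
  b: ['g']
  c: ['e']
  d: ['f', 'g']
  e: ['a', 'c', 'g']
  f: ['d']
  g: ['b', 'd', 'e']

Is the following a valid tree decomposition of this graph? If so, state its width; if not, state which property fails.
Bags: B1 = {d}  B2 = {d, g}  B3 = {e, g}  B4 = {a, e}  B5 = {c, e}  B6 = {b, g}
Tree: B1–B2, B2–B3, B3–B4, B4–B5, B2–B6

No — vertex f appears in no bag.

A tree decomposition must satisfy three properties: every vertex lies in some bag; for every edge, both endpoints lie together in some bag; and for every vertex, the bags containing it form a connected subtree. Here vertex f appears in no bag, so the decomposition is invalid.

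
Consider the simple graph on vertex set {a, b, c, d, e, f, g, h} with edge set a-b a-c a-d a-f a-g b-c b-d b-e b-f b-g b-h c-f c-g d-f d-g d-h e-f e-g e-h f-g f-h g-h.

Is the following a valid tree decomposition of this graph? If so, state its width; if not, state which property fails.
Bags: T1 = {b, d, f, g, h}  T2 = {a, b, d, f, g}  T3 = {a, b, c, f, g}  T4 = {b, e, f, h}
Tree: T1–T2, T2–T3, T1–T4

No — edge (g,e) lies in no bag.

A tree decomposition must satisfy three properties: every vertex lies in some bag; for every edge, both endpoints lie together in some bag; and for every vertex, the bags containing it form a connected subtree. Here edge (g,e) lies in no bag, so the decomposition is invalid.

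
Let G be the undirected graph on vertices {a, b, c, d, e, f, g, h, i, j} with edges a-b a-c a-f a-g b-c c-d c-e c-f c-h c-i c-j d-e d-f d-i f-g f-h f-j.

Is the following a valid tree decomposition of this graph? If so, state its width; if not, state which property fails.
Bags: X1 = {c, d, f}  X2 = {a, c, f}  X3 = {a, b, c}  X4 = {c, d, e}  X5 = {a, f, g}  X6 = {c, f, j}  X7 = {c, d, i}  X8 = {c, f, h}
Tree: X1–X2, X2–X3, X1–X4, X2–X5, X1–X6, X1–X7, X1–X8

Yes; width 2.

Every vertex of G appears in some bag (union = {a, b, c, d, e, f, g, h, i, j}); every edge is covered by a bag; and for each vertex v the set of bags containing v is connected in the bag tree. The decomposition is therefore valid. The largest bag has 3 vertices, so the width is 2.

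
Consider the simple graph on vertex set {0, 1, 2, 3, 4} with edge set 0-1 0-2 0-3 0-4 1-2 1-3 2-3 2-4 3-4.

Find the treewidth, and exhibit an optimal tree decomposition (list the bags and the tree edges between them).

Treewidth 3.
Bags: B1 = {0, 2, 3, 4}  B2 = {0, 1, 2, 3}
Tree: B1–B2

Each bag holds 4 vertices, so the decomposition has width 3, which upper-bounds the treewidth. Conversely, {0, 1, 2, 3} is a clique of size 4, and the vertices of any clique must share a bag in every tree decomposition; so some bag has ≥ 4 vertices and tw(G) ≥ 3. Combining the bounds, tw(G) = 3.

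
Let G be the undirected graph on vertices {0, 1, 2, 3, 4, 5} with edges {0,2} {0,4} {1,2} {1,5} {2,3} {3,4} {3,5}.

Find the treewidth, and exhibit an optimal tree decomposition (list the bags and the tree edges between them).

Treewidth 2.
One optimal decomposition is:
Bags: B1 = {1, 2, 5}  B2 = {2, 3, 5}  B3 = {0, 2, 3}  B4 = {0, 3, 4}
Tree: B1–B2, B2–B3, B3–B4

Each bag holds 3 vertices, so the decomposition has width 2, which upper-bounds the treewidth. For the lower bound, G contains the cycle 1–5–3–2–1, so G is not a forest; only forests have treewidth ≤ 1, hence tw(G) ≥ 2. Therefore the treewidth is 2.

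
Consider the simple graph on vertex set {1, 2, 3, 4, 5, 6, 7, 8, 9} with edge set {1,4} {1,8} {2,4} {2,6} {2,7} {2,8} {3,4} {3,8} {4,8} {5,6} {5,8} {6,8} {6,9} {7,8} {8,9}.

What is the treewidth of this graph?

2

A width-2 tree decomposition is:
Bags: B1 = {2, 4, 8}  B2 = {2, 6, 8}  B3 = {5, 6, 8}  B4 = {3, 4, 8}  B5 = {6, 8, 9}  B6 = {1, 4, 8}  B7 = {2, 7, 8}
Tree: B1–B2, B2–B3, B1–B4, B2–B5, B1–B6, B1–B7
Each bag holds 3 vertices, so the decomposition has width 2, which upper-bounds the treewidth. On the other hand G contains the 3-clique {1, 4, 8}. A clique must lie in a single bag of any decomposition, so no decomposition can have width below 2. Combining the bounds, tw(G) = 2.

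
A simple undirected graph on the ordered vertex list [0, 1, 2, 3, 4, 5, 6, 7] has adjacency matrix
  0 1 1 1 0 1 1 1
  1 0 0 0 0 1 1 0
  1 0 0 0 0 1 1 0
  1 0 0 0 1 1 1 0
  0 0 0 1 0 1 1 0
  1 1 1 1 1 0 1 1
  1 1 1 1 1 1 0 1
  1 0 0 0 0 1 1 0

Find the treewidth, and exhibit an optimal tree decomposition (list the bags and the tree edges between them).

Treewidth 3.
One optimal decomposition is:
Bags: B1 = {0, 3, 5, 6}  B2 = {0, 5, 6, 7}  B3 = {0, 2, 5, 6}  B4 = {0, 1, 5, 6}  B5 = {3, 4, 5, 6}
Tree: B1–B2, B1–B3, B1–B4, B1–B5

Each bag holds 4 vertices, so the decomposition has width 3, which upper-bounds the treewidth. For the lower bound, the 4 vertices {0, 1, 5, 6} are pairwise adjacent, and any tree decomposition puts a clique entirely inside one bag — forcing width ≥ 3. Hence tw(G) = 3 exactly.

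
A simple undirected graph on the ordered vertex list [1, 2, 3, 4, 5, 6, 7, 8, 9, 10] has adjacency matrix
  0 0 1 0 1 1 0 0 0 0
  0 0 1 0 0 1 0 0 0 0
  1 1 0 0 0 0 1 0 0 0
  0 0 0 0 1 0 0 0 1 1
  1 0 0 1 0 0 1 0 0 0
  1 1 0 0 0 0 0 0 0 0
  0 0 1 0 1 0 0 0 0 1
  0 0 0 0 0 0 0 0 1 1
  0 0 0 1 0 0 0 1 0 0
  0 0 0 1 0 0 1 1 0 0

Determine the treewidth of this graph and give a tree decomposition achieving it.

The largest bag has 3 vertices, giving width 2; this decomposition certifies tw(G) ≤ 2. Since 9–8–10–4–9 is a cycle in G, G is not acyclic. Forests are exactly the graphs of treewidth ≤ 1, so tw(G) ≥ 2. Therefore the treewidth is 2.

Treewidth 2.
One optimal decomposition is:
Bags: B1 = {4, 8, 9}  B2 = {4, 8, 10}  B3 = {4, 5, 10}  B4 = {5, 7, 10}  B5 = {1, 5, 7}  B6 = {1, 3, 7}  B7 = {1, 3, 6}  B8 = {2, 3, 6}
Tree: B1–B2, B2–B3, B3–B4, B4–B5, B5–B6, B6–B7, B7–B8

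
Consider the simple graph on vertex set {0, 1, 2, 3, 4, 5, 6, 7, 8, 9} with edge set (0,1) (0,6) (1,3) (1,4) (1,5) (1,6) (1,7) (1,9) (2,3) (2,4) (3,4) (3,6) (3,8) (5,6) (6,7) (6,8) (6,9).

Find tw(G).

A width-2 tree decomposition is:
Bags: B1 = {1, 3, 6}  B2 = {1, 3, 4}  B3 = {1, 6, 9}  B4 = {2, 3, 4}  B5 = {3, 6, 8}  B6 = {0, 1, 6}  B7 = {1, 5, 6}  B8 = {1, 6, 7}
Tree: B1–B2, B1–B3, B2–B4, B1–B5, B1–B6, B1–B7, B6–B8
Each bag holds 3 vertices, so the decomposition has width 2, which upper-bounds the treewidth. For the lower bound, the 3 vertices {3, 6, 8} are pairwise adjacent, and any tree decomposition puts a clique entirely inside one bag — forcing width ≥ 2. The upper and lower bounds meet at 2, so that is the treewidth.

2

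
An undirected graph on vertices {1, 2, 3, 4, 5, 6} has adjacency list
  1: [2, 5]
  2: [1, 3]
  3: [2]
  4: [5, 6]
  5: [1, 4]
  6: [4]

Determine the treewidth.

A width-1 tree decomposition is:
Bags: B1 = {2, 3}  B2 = {1, 2}  B3 = {1, 5}  B4 = {4, 5}  B5 = {4, 6}
Tree: B1–B2, B2–B3, B3–B4, B4–B5
The largest bag has 2 vertices, giving width 1; this decomposition certifies tw(G) ≤ 1. Since G has at least one edge (e.g. 3–2), it is not an edgeless graph, so tw(G) ≥ 1. Therefore the treewidth is 1.

1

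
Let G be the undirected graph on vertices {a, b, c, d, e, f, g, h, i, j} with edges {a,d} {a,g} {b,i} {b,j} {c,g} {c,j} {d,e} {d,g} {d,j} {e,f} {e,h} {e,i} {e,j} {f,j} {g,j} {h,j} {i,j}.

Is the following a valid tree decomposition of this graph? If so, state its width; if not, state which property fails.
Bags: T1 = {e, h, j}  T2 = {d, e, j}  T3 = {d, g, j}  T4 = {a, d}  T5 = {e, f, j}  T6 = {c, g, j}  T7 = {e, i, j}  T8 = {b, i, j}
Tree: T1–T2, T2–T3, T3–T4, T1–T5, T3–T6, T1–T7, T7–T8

A tree decomposition must satisfy three properties: every vertex lies in some bag; for every edge, both endpoints lie together in some bag; and for every vertex, the bags containing it form a connected subtree. Here edge (g,a) lies in no bag, so the decomposition is invalid.

No — edge (g,a) lies in no bag.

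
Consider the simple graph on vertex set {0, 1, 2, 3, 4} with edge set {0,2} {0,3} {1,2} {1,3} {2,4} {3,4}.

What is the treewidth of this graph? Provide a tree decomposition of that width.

Treewidth 2.
Bags: B1 = {0, 2, 3}  B2 = {2, 3, 4}  B3 = {1, 2, 3}
Tree: B1–B2, B2–B3

Every bag has size at most 3, so the width is 3 − 1 = 2 and tw(G) ≤ 2. Since 3–0–2–4–3 is a cycle in G, G is not acyclic. Forests are exactly the graphs of treewidth ≤ 1, so tw(G) ≥ 2. Hence tw(G) = 2 exactly.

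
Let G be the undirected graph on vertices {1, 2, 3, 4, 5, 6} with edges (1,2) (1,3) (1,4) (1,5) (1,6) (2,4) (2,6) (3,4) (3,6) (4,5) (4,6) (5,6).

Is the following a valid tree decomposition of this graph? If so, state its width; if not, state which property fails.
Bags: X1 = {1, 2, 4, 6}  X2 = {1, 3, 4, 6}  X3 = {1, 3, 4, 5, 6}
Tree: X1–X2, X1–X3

No — bags containing vertex 3 are not connected in the tree.

A tree decomposition must satisfy three properties: every vertex lies in some bag; for every edge, both endpoints lie together in some bag; and for every vertex, the bags containing it form a connected subtree. Here bags containing vertex 3 are not connected in the tree, so the decomposition is invalid.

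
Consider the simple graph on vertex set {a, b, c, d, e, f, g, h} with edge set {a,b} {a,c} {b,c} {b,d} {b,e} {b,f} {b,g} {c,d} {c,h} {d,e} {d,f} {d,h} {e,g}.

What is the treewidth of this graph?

A width-2 tree decomposition is:
Bags: B1 = {b, d, f}  B2 = {b, c, d}  B3 = {b, d, e}  B4 = {c, d, h}  B5 = {b, e, g}  B6 = {a, b, c}
Tree: B1–B2, B2–B3, B2–B4, B3–B5, B2–B6
Each bag holds 3 vertices, so the decomposition has width 2, which upper-bounds the treewidth. On the other hand G contains the 3-clique {c, d, h}. A clique must lie in a single bag of any decomposition, so no decomposition can have width below 2. The upper and lower bounds meet at 2, so that is the treewidth.

2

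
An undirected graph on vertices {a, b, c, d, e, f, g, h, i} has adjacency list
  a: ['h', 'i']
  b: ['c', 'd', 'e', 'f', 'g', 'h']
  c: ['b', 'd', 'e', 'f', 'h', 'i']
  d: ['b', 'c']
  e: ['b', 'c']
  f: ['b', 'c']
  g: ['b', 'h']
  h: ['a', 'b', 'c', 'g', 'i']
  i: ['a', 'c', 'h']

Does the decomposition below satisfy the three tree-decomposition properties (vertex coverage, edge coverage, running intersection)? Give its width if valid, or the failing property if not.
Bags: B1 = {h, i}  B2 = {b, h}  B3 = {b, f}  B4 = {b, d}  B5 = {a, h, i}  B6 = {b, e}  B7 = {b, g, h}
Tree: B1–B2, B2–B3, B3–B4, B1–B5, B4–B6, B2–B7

No — vertex c appears in no bag.

A tree decomposition must satisfy three properties: every vertex lies in some bag; for every edge, both endpoints lie together in some bag; and for every vertex, the bags containing it form a connected subtree. Here vertex c appears in no bag, so the decomposition is invalid.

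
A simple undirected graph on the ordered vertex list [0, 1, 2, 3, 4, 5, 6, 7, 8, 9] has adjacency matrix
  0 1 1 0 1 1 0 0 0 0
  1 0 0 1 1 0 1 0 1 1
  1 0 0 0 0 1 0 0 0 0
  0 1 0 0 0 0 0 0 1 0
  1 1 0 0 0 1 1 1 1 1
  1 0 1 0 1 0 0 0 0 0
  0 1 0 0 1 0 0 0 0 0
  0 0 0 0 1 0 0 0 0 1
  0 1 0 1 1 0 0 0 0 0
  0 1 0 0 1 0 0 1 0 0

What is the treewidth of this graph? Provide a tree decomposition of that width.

Each bag holds 3 vertices, so the decomposition has width 2, which upper-bounds the treewidth. For the lower bound, the 3 vertices {0, 2, 5} are pairwise adjacent, and any tree decomposition puts a clique entirely inside one bag — forcing width ≥ 2. Combining the bounds, tw(G) = 2.

Treewidth 2.
One optimal decomposition is:
Bags: B1 = {0, 1, 4}  B2 = {0, 4, 5}  B3 = {1, 4, 9}  B4 = {0, 2, 5}  B5 = {4, 7, 9}  B6 = {1, 4, 6}  B7 = {1, 4, 8}  B8 = {1, 3, 8}
Tree: B1–B2, B1–B3, B2–B4, B3–B5, B1–B6, B6–B7, B7–B8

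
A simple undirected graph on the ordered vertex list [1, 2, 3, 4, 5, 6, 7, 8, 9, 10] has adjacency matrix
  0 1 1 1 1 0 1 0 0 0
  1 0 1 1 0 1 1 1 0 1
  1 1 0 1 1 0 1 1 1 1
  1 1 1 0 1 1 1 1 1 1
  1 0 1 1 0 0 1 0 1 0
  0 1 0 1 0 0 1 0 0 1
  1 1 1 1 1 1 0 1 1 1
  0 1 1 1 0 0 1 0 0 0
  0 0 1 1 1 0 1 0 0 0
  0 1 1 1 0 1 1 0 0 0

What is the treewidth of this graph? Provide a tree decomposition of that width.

Treewidth 4.
One optimal decomposition is:
Bags: B1 = {1, 2, 3, 4, 7}  B2 = {2, 3, 4, 7, 10}  B3 = {1, 3, 4, 5, 7}  B4 = {3, 4, 5, 7, 9}  B5 = {2, 4, 6, 7, 10}  B6 = {2, 3, 4, 7, 8}
Tree: B1–B2, B1–B3, B3–B4, B2–B5, B1–B6

Each bag holds 5 vertices, so the decomposition has width 4, which upper-bounds the treewidth. For the lower bound, the 5 vertices {3, 4, 5, 7, 9} are pairwise adjacent, and any tree decomposition puts a clique entirely inside one bag — forcing width ≥ 4. Therefore the treewidth is 4.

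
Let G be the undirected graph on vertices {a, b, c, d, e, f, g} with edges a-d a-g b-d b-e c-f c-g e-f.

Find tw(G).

2

A width-2 tree decomposition is:
Bags: B1 = {b, e, f}  B2 = {b, c, f}  B3 = {b, c, g}  B4 = {a, b, g}  B5 = {a, b, d}
Tree: B1–B2, B2–B3, B3–B4, B4–B5
Each bag holds 3 vertices, so the decomposition has width 2, which upper-bounds the treewidth. For the lower bound, G contains the cycle b–e–f–c–g–a–d–b, so G is not a forest; only forests have treewidth ≤ 1, hence tw(G) ≥ 2. Combining the bounds, tw(G) = 2.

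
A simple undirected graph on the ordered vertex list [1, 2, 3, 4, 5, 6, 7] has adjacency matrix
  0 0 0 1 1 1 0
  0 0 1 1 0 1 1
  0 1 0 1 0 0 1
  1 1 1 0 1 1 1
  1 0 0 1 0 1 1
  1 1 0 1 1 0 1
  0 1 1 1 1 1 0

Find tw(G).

A width-3 tree decomposition is:
Bags: B1 = {2, 4, 6, 7}  B2 = {4, 5, 6, 7}  B3 = {1, 4, 5, 6}  B4 = {2, 3, 4, 7}
Tree: B1–B2, B2–B3, B1–B4
Every bag has size at most 4, so the width is 4 − 1 = 3 and tw(G) ≤ 3. For the lower bound, the 4 vertices {2, 3, 4, 7} are pairwise adjacent, and any tree decomposition puts a clique entirely inside one bag — forcing width ≥ 3. Therefore the treewidth is 3.

3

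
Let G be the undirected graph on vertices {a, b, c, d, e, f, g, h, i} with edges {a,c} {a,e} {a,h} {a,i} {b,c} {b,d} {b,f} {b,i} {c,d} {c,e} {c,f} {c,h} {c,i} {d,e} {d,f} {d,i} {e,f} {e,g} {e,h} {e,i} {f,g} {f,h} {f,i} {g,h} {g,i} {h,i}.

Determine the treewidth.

4

A width-4 tree decomposition is:
Bags: B1 = {e, f, g, h, i}  B2 = {c, e, f, h, i}  B3 = {c, d, e, f, i}  B4 = {a, c, e, h, i}  B5 = {b, c, d, f, i}
Tree: B1–B2, B2–B3, B2–B4, B3–B5
The largest bag has 5 vertices, giving width 4; this decomposition certifies tw(G) ≤ 4. Conversely, {a, c, e, h, i} is a clique of size 5, and the vertices of any clique must share a bag in every tree decomposition; so some bag has ≥ 5 vertices and tw(G) ≥ 4. The upper and lower bounds meet at 4, so that is the treewidth.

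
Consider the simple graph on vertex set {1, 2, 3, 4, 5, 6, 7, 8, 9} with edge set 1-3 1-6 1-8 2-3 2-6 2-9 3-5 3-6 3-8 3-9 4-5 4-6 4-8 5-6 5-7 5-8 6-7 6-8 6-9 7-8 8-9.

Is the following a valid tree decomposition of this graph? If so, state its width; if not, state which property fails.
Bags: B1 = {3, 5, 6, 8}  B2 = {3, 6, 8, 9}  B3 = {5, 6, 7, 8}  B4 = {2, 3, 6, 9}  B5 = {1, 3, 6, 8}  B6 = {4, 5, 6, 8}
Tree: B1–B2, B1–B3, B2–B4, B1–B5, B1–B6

Every vertex of G appears in some bag (union = {1, 2, 3, 4, 5, 6, 7, 8, 9}); every edge is covered by a bag; and for each vertex v the set of bags containing v is connected in the bag tree. The decomposition is therefore valid. The largest bag has 4 vertices, so the width is 3.

Yes; width 3.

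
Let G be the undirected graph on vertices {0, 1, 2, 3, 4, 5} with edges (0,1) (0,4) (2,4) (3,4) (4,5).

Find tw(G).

1

A width-1 tree decomposition is:
Bags: B1 = {2, 4}  B2 = {0, 4}  B3 = {0, 1}  B4 = {4, 5}  B5 = {3, 4}
Tree: B1–B2, B2–B3, B1–B4, B1–B5
Each bag holds 2 vertices, so the decomposition has width 1, which upper-bounds the treewidth. Since G has at least one edge (e.g. 2–4), it is not an edgeless graph, so tw(G) ≥ 1. Hence tw(G) = 1 exactly.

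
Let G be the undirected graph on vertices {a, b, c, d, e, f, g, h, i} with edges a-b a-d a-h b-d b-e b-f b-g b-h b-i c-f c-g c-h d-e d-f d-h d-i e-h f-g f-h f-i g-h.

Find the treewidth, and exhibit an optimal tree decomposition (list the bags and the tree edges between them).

Treewidth 3.
Bags: B1 = {b, d, f, h}  B2 = {b, f, g, h}  B3 = {b, d, e, h}  B4 = {a, b, d, h}  B5 = {b, d, f, i}  B6 = {c, f, g, h}
Tree: B1–B2, B1–B3, B1–B4, B1–B5, B2–B6

Each bag holds 4 vertices, so the decomposition has width 3, which upper-bounds the treewidth. On the other hand G contains the 4-clique {c, f, g, h}. A clique must lie in a single bag of any decomposition, so no decomposition can have width below 3. Therefore the treewidth is 3.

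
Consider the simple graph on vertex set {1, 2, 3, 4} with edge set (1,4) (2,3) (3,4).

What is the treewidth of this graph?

A width-1 tree decomposition is:
Bags: B1 = {2, 3}  B2 = {3, 4}  B3 = {1, 4}
Tree: B1–B2, B2–B3
The largest bag has 2 vertices, giving width 1; this decomposition certifies tw(G) ≤ 1. Any graph with an edge has treewidth ≥ 1, and G has the edge 2–3. Combining the bounds, tw(G) = 1.

1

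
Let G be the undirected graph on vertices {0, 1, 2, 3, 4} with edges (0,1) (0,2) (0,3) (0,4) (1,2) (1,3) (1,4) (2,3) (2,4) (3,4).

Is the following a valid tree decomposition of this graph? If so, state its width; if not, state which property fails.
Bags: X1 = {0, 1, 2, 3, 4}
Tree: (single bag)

Checking the three conditions: (i) the bags cover all of {0, 1, 2, 3, 4}; (ii) for each edge, some bag contains both endpoints; (iii) the bags containing any fixed vertex form a subtree. All hold, so the decomposition is valid with width 5 − 1 = 4.

Yes; width 4.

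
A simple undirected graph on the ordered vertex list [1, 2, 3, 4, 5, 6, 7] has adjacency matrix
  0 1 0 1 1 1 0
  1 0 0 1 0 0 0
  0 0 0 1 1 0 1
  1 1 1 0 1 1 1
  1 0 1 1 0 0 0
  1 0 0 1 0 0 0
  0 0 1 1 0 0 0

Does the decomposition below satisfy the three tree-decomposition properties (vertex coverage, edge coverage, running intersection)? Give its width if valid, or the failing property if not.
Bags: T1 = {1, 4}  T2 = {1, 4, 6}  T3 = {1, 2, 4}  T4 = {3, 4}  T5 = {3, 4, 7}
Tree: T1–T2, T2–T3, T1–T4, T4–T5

No — vertex 5 appears in no bag.

A tree decomposition must satisfy three properties: every vertex lies in some bag; for every edge, both endpoints lie together in some bag; and for every vertex, the bags containing it form a connected subtree. Here vertex 5 appears in no bag, so the decomposition is invalid.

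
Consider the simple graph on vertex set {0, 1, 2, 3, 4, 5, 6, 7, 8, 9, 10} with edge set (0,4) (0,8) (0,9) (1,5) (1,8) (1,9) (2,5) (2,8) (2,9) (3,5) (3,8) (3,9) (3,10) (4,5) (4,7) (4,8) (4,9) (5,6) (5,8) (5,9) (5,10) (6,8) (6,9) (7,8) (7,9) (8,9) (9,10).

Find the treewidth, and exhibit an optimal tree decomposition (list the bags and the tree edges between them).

Treewidth 3.
One optimal decomposition is:
Bags: B1 = {5, 6, 8, 9}  B2 = {4, 5, 8, 9}  B3 = {4, 7, 8, 9}  B4 = {1, 5, 8, 9}  B5 = {2, 5, 8, 9}  B6 = {3, 5, 8, 9}  B7 = {3, 5, 9, 10}  B8 = {0, 4, 8, 9}
Tree: B1–B2, B2–B3, B2–B4, B2–B5, B5–B6, B6–B7, B3–B8

Every bag has size at most 4, so the width is 4 − 1 = 3 and tw(G) ≤ 3. On the other hand G contains the 4-clique {0, 4, 8, 9}. A clique must lie in a single bag of any decomposition, so no decomposition can have width below 3. The upper and lower bounds meet at 3, so that is the treewidth.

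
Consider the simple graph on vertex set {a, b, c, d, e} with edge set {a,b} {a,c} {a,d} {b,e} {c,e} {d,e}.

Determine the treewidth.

A width-2 tree decomposition is:
Bags: B1 = {a, b, e}  B2 = {a, d, e}  B3 = {a, c, e}
Tree: B1–B2, B2–B3
The largest bag has 3 vertices, giving width 2; this decomposition certifies tw(G) ≤ 2. The edges b–e–d–a–b form a cycle, so G is not a tree and its treewidth is at least 2. Hence tw(G) = 2 exactly.

2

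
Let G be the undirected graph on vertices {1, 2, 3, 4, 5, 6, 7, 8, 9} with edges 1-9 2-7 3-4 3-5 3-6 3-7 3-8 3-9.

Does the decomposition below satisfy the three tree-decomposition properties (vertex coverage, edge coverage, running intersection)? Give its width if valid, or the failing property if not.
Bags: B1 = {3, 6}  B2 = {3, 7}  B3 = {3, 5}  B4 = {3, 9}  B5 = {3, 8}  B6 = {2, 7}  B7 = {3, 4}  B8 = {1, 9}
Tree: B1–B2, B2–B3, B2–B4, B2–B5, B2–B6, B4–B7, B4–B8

Vertex coverage: the bags together contain {1, 2, 3, 4, 5, 6, 7, 8, 9}, the full vertex set. Edge coverage: each edge of G has both endpoints in at least one bag. Running intersection: for every vertex, the bags containing it form a connected subtree. All three properties hold, so this is a valid tree decomposition of width max|bag| − 1 = 1, and hence tw(G) ≤ 1.

Yes; width 1.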